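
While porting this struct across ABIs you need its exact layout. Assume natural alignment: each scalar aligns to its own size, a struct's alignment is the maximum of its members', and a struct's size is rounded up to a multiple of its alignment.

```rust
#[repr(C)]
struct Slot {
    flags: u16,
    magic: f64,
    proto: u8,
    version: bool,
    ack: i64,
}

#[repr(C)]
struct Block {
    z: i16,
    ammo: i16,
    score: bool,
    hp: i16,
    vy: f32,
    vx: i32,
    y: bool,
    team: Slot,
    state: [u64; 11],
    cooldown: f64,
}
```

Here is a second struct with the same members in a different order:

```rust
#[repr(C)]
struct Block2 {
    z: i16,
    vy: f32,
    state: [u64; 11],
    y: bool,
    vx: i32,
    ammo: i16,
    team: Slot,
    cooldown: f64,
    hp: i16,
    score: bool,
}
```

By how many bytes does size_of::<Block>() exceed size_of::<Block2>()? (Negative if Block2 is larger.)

Slot: 0..2  flags  (2B, 2-aligned); 2..8  -- padding (6B); 8..16  magic  (8B, 8-aligned); 16..17  proto  (1B, 1-aligned); 17..18  version  (1B, 1-aligned); 18..24  -- padding (6B); 24..32  ack  (8B, 8-aligned); sizeof = 32, alignof = 8
0..2  z  (2B, 2-aligned)
2..4  ammo  (2B, 2-aligned)
4..5  score  (1B, 1-aligned)
5..6  -- padding (1B)
6..8  hp  (2B, 2-aligned)
8..12  vy  (4B, 4-aligned)
12..16  vx  (4B, 4-aligned)
16..17  y  (1B, 1-aligned)
17..24  -- padding (7B)
24..56  team  (32B, 8-aligned)
56..144  state  (88B, 8-aligned)
144..152  cooldown  (8B, 8-aligned)
sizeof = 152, alignof = 8
— Block2 —
0..2  z  (2B, 2-aligned)
2..4  -- padding (2B)
4..8  vy  (4B, 4-aligned)
8..96  state  (88B, 8-aligned)
96..97  y  (1B, 1-aligned)
97..100  -- padding (3B)
100..104  vx  (4B, 4-aligned)
104..106  ammo  (2B, 2-aligned)
106..112  -- padding (6B)
112..144  team  (32B, 8-aligned)
144..152  cooldown  (8B, 8-aligned)
152..154  hp  (2B, 2-aligned)
154..155  score  (1B, 1-aligned)
155..160  -- tail padding (5B)
sizeof = 160, alignof = 8
152 − 160 = -8

-8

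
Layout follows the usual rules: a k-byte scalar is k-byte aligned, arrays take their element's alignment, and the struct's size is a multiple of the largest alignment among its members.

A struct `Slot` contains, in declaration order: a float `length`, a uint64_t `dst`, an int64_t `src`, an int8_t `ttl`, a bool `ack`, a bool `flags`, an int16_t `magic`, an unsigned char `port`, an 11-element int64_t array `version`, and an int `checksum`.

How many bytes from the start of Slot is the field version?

length at 0 (size 4, align 4) → ends 4
pad 4 to align 8 for dst
dst at 8 (size 8, align 8) → ends 16
src at 16 (size 8, align 8) → ends 24
ttl at 24 (size 1, align 1) → ends 25
ack at 25 (size 1, align 1) → ends 26
flags at 26 (size 1, align 1) → ends 27
pad 1 to align 2 for magic
magic at 28 (size 2, align 2) → ends 30
port at 30 (size 1, align 1) → ends 31
pad 1 to align 8 for version
version at 32 (size 88, align 8) → ends 120

32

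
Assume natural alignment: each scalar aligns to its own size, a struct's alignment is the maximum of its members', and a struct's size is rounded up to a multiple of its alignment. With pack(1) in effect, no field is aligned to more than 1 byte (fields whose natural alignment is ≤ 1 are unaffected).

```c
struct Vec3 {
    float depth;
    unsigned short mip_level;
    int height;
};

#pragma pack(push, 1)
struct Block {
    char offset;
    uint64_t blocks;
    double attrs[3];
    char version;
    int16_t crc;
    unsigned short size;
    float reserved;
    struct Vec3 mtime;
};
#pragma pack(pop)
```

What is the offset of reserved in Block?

Vec3: depth at 0 (size 4, align 4) → ends 4; mip_level at 4 (size 2, align 2) → ends 6; pad 2 to align 4 for height; height at 8 (size 4, align 4) → ends 12; total 12 bytes, alignment 4
offset at 0 (size 1, align 1) → ends 1
blocks at 1 (size 8, align 1) → ends 9
attrs at 9 (size 24, align 1) → ends 33
version at 33 (size 1, align 1) → ends 34
crc at 34 (size 2, align 1) → ends 36
size at 36 (size 2, align 1) → ends 38
reserved at 38 (size 4, align 1) → ends 42

38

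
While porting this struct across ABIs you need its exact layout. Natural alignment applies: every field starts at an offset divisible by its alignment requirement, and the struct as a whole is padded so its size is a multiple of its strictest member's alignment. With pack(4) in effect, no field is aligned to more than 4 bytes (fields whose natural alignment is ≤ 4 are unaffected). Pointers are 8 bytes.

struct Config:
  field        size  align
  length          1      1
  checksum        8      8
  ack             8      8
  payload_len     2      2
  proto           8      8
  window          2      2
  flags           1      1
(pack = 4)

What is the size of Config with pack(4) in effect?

0..1  length  (1B, 1-aligned)
1..4  -- padding (3B)
4..12  checksum  (8B, 4-aligned)
12..20  ack  (8B, 4-aligned)
20..22  payload_len  (2B, 2-aligned)
22..24  -- padding (2B)
24..32  proto  (8B, 4-aligned)
32..34  window  (2B, 2-aligned)
34..35  flags  (1B, 1-aligned)
35..36  -- tail padding (1B)
sizeof = 36, alignof = 4

36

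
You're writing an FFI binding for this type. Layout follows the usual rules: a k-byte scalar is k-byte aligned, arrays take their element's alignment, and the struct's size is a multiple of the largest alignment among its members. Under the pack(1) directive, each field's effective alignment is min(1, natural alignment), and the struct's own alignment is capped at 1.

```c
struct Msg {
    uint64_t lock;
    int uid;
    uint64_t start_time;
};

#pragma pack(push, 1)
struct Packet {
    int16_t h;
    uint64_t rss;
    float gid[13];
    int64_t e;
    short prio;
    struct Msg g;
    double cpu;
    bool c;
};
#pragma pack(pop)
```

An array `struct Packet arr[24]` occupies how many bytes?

2520

Msg: 0..8  lock  (8B, 8-aligned); 8..12  uid  (4B, 4-aligned); 12..16  -- padding (4B); 16..24  start_time  (8B, 8-aligned); sizeof = 24, alignof = 8
0..2  h  (2B, 1-aligned)
2..10  rss  (8B, 1-aligned)
10..62  gid  (52B, 1-aligned)
62..70  e  (8B, 1-aligned)
70..72  prio  (2B, 1-aligned)
72..96  g  (24B, 1-aligned)
96..104  cpu  (8B, 1-aligned)
104..105  c  (1B, 1-aligned)
sizeof = 105, alignof = 1
array of 24: 24 × 105 = 2520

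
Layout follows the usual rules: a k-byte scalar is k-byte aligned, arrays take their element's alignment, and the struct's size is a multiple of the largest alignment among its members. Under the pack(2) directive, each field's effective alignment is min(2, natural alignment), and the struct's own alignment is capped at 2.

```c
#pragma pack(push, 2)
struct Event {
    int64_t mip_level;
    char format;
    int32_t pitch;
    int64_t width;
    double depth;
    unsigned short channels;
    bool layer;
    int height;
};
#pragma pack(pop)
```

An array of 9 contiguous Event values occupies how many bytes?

342

0..8  mip_level  (8B, 2-aligned)
8..9  format  (1B, 1-aligned)
9..10  -- padding (1B)
10..14  pitch  (4B, 2-aligned)
14..22  width  (8B, 2-aligned)
22..30  depth  (8B, 2-aligned)
30..32  channels  (2B, 2-aligned)
32..33  layer  (1B, 1-aligned)
33..34  -- padding (1B)
34..38  height  (4B, 2-aligned)
sizeof = 38, alignof = 2
array of 9: 9 × 38 = 342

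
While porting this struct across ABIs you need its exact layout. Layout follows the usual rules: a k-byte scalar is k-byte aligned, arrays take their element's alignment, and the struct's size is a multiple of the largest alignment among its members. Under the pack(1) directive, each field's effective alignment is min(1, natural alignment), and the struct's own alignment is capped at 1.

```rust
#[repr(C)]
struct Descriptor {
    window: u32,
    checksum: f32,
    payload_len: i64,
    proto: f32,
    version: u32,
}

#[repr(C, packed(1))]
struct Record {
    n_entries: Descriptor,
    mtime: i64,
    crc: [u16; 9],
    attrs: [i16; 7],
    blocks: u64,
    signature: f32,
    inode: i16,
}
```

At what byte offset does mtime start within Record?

Descriptor: @0: window [4B, align 4] → 4; @4: checksum [4B, align 4] → 8; @8: payload_len [8B, align 8] → 16; @16: proto [4B, align 4] → 20; @20: version [4B, align 4] → 24; size 24, align 8
@0: n_entries [24B, align 1] → 24
@24: mtime [8B, align 1] → 32

24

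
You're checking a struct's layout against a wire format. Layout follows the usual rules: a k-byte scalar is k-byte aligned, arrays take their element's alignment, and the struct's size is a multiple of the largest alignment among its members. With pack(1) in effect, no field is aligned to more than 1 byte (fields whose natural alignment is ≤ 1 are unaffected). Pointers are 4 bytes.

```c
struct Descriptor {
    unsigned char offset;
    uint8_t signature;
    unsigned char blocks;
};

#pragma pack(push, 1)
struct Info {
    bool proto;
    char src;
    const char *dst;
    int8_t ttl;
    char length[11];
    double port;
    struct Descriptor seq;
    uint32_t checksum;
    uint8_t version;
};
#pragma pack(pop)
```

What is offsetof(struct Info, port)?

Descriptor: 0..1  offset  (1B, 1-aligned); 1..2  signature  (1B, 1-aligned); 2..3  blocks  (1B, 1-aligned); sizeof = 3, alignof = 1
0..1  proto  (1B, 1-aligned)
1..2  src  (1B, 1-aligned)
2..6  dst  (4B, 1-aligned)
6..7  ttl  (1B, 1-aligned)
7..18  length  (11B, 1-aligned)
18..26  port  (8B, 1-aligned)

18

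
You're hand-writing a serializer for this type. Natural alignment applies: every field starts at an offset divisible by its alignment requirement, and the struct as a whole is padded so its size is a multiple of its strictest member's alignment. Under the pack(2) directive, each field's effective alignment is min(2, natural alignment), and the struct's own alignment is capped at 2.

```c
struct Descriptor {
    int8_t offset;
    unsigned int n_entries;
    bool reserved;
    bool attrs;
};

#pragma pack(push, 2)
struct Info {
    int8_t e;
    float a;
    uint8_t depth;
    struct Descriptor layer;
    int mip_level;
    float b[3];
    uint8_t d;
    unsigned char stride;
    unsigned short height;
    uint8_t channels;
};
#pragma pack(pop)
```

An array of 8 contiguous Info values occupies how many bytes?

Descriptor: offset at 0 (size 1, align 1) → ends 1; pad 3 to align 4 for n_entries; n_entries at 4 (size 4, align 4) → ends 8; reserved at 8 (size 1, align 1) → ends 9; attrs at 9 (size 1, align 1) → ends 10; tail pad 2 to reach multiple of 4; total 12 bytes, alignment 4
e at 0 (size 1, align 1) → ends 1
pad 1 to align 2 for a
a at 2 (size 4, align 2) → ends 6
depth at 6 (size 1, align 1) → ends 7
pad 1 to align 2 for layer
layer at 8 (size 12, align 2) → ends 20
mip_level at 20 (size 4, align 2) → ends 24
b at 24 (size 12, align 2) → ends 36
d at 36 (size 1, align 1) → ends 37
stride at 37 (size 1, align 1) → ends 38
height at 38 (size 2, align 2) → ends 40
channels at 40 (size 1, align 1) → ends 41
tail pad 1 to reach multiple of 2
total 42 bytes, alignment 2
array of 8: 8 × 42 = 336

336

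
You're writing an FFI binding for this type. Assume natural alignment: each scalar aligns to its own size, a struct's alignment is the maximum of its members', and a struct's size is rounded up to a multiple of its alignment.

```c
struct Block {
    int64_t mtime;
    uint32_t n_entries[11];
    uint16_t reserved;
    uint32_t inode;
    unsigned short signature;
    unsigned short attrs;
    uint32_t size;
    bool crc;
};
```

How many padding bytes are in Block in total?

5

@0: mtime [8B, align 8] → 8
@8: n_entries [44B, align 4] → 52
@52: reserved [2B, align 2] → 54
+2 pad (align 4)
@56: inode [4B, align 4] → 60
@60: signature [2B, align 2] → 62
@62: attrs [2B, align 2] → 64
@64: size [4B, align 4] → 68
@68: crc [1B, align 1] → 69
+3 tail pad (align 8)
size 72, align 8
data bytes 67, size 72 → padding 5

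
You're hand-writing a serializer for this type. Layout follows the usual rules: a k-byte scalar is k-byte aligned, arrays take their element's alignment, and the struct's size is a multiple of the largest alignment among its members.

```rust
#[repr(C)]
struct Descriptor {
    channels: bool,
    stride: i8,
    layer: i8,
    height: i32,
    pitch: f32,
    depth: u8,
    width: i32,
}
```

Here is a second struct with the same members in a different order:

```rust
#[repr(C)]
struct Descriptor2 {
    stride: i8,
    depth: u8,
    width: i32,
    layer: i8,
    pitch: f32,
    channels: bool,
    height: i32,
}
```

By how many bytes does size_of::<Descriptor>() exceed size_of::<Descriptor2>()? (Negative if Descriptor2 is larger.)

channels at 0 (size 1, align 1) → ends 1
stride at 1 (size 1, align 1) → ends 2
layer at 2 (size 1, align 1) → ends 3
pad 1 to align 4 for height
height at 4 (size 4, align 4) → ends 8
pitch at 8 (size 4, align 4) → ends 12
depth at 12 (size 1, align 1) → ends 13
pad 3 to align 4 for width
width at 16 (size 4, align 4) → ends 20
total 20 bytes, alignment 4
— Descriptor2 —
stride at 0 (size 1, align 1) → ends 1
depth at 1 (size 1, align 1) → ends 2
pad 2 to align 4 for width
width at 4 (size 4, align 4) → ends 8
layer at 8 (size 1, align 1) → ends 9
pad 3 to align 4 for pitch
pitch at 12 (size 4, align 4) → ends 16
channels at 16 (size 1, align 1) → ends 17
pad 3 to align 4 for height
height at 20 (size 4, align 4) → ends 24
total 24 bytes, alignment 4
20 − 24 = -4

-4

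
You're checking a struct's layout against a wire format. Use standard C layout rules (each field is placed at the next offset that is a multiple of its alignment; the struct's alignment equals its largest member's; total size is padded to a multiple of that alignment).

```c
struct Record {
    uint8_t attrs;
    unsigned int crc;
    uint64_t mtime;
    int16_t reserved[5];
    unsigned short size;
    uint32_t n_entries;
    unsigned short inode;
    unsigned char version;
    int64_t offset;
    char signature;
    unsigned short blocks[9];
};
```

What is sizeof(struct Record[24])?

@0: attrs [1B, align 1] → 1
+3 pad (align 4)
@4: crc [4B, align 4] → 8
@8: mtime [8B, align 8] → 16
@16: reserved [10B, align 2] → 26
@26: size [2B, align 2] → 28
@28: n_entries [4B, align 4] → 32
@32: inode [2B, align 2] → 34
@34: version [1B, align 1] → 35
+5 pad (align 8)
@40: offset [8B, align 8] → 48
@48: signature [1B, align 1] → 49
+1 pad (align 2)
@50: blocks [18B, align 2] → 68
+4 tail pad (align 8)
size 72, align 8
array of 24: 24 × 72 = 1728

1728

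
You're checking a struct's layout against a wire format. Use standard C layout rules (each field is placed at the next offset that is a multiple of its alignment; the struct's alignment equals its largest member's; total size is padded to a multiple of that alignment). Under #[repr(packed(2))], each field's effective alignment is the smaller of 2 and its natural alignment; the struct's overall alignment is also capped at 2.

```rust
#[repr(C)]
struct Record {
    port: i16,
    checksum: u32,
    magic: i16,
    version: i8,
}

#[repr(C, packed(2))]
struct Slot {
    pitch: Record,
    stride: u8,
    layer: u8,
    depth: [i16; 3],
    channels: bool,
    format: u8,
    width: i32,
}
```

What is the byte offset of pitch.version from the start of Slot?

Record: port at 0 (size 2, align 2) → ends 2; pad 2 to align 4 for checksum; checksum at 4 (size 4, align 4) → ends 8; magic at 8 (size 2, align 2) → ends 10; version at 10 (size 1, align 1) → ends 11; tail pad 1 to reach multiple of 4; total 12 bytes, alignment 4
pitch at 0 (size 12, align 2) → ends 12
within Record: version at 10
0 + 10 = 10

10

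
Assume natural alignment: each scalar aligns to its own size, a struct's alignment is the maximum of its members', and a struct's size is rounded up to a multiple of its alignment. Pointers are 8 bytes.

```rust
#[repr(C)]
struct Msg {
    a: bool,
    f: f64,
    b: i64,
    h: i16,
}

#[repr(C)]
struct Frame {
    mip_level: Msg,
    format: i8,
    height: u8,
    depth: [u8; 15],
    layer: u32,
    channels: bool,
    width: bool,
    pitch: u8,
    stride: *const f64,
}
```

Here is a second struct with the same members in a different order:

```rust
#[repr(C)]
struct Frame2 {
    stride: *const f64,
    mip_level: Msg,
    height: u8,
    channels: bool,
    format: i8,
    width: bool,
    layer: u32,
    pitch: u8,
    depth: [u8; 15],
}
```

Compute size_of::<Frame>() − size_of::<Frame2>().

8

Msg: 0..1  a  (1B, 1-aligned); 1..8  -- padding (7B); 8..16  f  (8B, 8-aligned); 16..24  b  (8B, 8-aligned); 24..26  h  (2B, 2-aligned); 26..32  -- tail padding (6B); sizeof = 32, alignof = 8
0..32  mip_level  (32B, 8-aligned)
32..33  format  (1B, 1-aligned)
33..34  height  (1B, 1-aligned)
34..49  depth  (15B, 1-aligned)
49..52  -- padding (3B)
52..56  layer  (4B, 4-aligned)
56..57  channels  (1B, 1-aligned)
57..58  width  (1B, 1-aligned)
58..59  pitch  (1B, 1-aligned)
59..64  -- padding (5B)
64..72  stride  (8B, 8-aligned)
sizeof = 72, alignof = 8
— Frame2 —
0..8  stride  (8B, 8-aligned)
8..40  mip_level  (32B, 8-aligned)
40..41  height  (1B, 1-aligned)
41..42  channels  (1B, 1-aligned)
42..43  format  (1B, 1-aligned)
43..44  width  (1B, 1-aligned)
44..48  layer  (4B, 4-aligned)
48..49  pitch  (1B, 1-aligned)
49..64  depth  (15B, 1-aligned)
sizeof = 64, alignof = 8
72 − 64 = 8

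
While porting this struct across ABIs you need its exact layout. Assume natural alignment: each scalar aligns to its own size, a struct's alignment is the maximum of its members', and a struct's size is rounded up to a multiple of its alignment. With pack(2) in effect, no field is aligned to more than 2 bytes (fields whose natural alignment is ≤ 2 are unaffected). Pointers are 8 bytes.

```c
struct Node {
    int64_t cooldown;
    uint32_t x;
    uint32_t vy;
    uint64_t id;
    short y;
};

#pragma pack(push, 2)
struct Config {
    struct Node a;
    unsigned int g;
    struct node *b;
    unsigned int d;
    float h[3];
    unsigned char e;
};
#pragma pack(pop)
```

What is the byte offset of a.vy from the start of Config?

Node: cooldown at 0 (size 8, align 8) → ends 8; x at 8 (size 4, align 4) → ends 12; vy at 12 (size 4, align 4) → ends 16; id at 16 (size 8, align 8) → ends 24; y at 24 (size 2, align 2) → ends 26; tail pad 6 to reach multiple of 8; total 32 bytes, alignment 8
a at 0 (size 32, align 2) → ends 32
within Node: vy at 12
0 + 12 = 12

12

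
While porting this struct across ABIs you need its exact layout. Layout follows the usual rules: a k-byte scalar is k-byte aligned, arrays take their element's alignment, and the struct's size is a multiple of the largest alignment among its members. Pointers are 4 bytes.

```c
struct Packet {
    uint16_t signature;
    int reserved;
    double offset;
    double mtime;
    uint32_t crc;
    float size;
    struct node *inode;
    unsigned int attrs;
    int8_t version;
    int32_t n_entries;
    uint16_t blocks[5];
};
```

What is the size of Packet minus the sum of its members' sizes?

11

@0: signature [2B, align 2] → 2
+2 pad (align 4)
@4: reserved [4B, align 4] → 8
@8: offset [8B, align 8] → 16
@16: mtime [8B, align 8] → 24
@24: crc [4B, align 4] → 28
@28: size [4B, align 4] → 32
@32: inode [4B, align 4] → 36
@36: attrs [4B, align 4] → 40
@40: version [1B, align 1] → 41
+3 pad (align 4)
@44: n_entries [4B, align 4] → 48
@48: blocks [10B, align 2] → 58
+6 tail pad (align 8)
size 64, align 8
data bytes 53, size 64 → padding 11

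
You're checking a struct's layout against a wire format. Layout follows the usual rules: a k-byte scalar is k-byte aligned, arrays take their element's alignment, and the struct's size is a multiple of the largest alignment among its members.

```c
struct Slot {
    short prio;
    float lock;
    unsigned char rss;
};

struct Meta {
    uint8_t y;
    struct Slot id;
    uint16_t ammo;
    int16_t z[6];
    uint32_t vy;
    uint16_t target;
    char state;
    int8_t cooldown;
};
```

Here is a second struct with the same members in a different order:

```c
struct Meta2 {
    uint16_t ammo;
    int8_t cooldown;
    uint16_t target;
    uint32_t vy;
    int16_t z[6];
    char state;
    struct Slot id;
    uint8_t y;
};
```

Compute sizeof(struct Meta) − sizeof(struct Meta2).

-4

Slot: @0: prio [2B, align 2] → 2; +2 pad (align 4); @4: lock [4B, align 4] → 8; @8: rss [1B, align 1] → 9; +3 tail pad (align 4); size 12, align 4
@0: y [1B, align 1] → 1
+3 pad (align 4)
@4: id [12B, align 4] → 16
@16: ammo [2B, align 2] → 18
@18: z [12B, align 2] → 30
+2 pad (align 4)
@32: vy [4B, align 4] → 36
@36: target [2B, align 2] → 38
@38: state [1B, align 1] → 39
@39: cooldown [1B, align 1] → 40
size 40, align 4
— Meta2 —
@0: ammo [2B, align 2] → 2
@2: cooldown [1B, align 1] → 3
+1 pad (align 2)
@4: target [2B, align 2] → 6
+2 pad (align 4)
@8: vy [4B, align 4] → 12
@12: z [12B, align 2] → 24
@24: state [1B, align 1] → 25
+3 pad (align 4)
@28: id [12B, align 4] → 40
@40: y [1B, align 1] → 41
+3 tail pad (align 4)
size 44, align 4
40 − 44 = -4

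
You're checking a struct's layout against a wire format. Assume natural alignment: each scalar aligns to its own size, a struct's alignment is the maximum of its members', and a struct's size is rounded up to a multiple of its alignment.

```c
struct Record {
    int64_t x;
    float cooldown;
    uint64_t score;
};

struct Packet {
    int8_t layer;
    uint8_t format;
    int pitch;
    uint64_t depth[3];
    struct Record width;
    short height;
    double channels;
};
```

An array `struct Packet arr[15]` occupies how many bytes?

1080

Record: 0..8  x  (8B, 8-aligned); 8..12  cooldown  (4B, 4-aligned); 12..16  -- padding (4B); 16..24  score  (8B, 8-aligned); sizeof = 24, alignof = 8
0..1  layer  (1B, 1-aligned)
1..2  format  (1B, 1-aligned)
2..4  -- padding (2B)
4..8  pitch  (4B, 4-aligned)
8..32  depth  (24B, 8-aligned)
32..56  width  (24B, 8-aligned)
56..58  height  (2B, 2-aligned)
58..64  -- padding (6B)
64..72  channels  (8B, 8-aligned)
sizeof = 72, alignof = 8
array of 15: 15 × 72 = 1080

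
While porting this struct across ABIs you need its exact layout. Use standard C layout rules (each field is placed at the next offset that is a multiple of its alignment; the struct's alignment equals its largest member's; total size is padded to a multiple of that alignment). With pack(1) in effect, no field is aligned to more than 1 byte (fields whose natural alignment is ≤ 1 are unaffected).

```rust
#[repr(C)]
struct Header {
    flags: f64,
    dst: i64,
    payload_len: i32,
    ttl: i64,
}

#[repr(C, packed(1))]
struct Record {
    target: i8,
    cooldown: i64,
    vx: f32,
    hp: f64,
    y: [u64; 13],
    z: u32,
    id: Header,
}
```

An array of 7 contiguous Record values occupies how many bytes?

Header: @0: flags [8B, align 8] → 8; @8: dst [8B, align 8] → 16; @16: payload_len [4B, align 4] → 20; +4 pad (align 8); @24: ttl [8B, align 8] → 32; size 32, align 8
@0: target [1B, align 1] → 1
@1: cooldown [8B, align 1] → 9
@9: vx [4B, align 1] → 13
@13: hp [8B, align 1] → 21
@21: y [104B, align 1] → 125
@125: z [4B, align 1] → 129
@129: id [32B, align 1] → 161
size 161, align 1
array of 7: 7 × 161 = 1127

1127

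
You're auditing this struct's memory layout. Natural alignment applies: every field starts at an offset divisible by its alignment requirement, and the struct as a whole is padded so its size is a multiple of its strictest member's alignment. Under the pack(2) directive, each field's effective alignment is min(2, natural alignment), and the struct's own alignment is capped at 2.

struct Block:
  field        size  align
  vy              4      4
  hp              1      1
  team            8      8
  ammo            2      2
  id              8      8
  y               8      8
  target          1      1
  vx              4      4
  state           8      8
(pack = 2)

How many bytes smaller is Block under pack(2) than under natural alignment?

10

natural layout:
  vy at 0 (size 4, align 4) → ends 4
  hp at 4 (size 1, align 1) → ends 5
  pad 3 to align 8 for team
  team at 8 (size 8, align 8) → ends 16
  ammo at 16 (size 2, align 2) → ends 18
  pad 6 to align 8 for id
  id at 24 (size 8, align 8) → ends 32
  y at 32 (size 8, align 8) → ends 40
  target at 40 (size 1, align 1) → ends 41
  pad 3 to align 4 for vx
  vx at 44 (size 4, align 4) → ends 48
  state at 48 (size 8, align 8) → ends 56
  total 56 bytes, alignment 8
packed(2) layout:
  vy at 0 (size 4, align 2) → ends 4
  hp at 4 (size 1, align 1) → ends 5
  pad 1 to align 2 for team
  team at 6 (size 8, align 2) → ends 14
  ammo at 14 (size 2, align 2) → ends 16
  id at 16 (size 8, align 2) → ends 24
  y at 24 (size 8, align 2) → ends 32
  target at 32 (size 1, align 1) → ends 33
  pad 1 to align 2 for vx
  vx at 34 (size 4, align 2) → ends 38
  state at 38 (size 8, align 2) → ends 46
  total 46 bytes, alignment 2
56 − 46 = 10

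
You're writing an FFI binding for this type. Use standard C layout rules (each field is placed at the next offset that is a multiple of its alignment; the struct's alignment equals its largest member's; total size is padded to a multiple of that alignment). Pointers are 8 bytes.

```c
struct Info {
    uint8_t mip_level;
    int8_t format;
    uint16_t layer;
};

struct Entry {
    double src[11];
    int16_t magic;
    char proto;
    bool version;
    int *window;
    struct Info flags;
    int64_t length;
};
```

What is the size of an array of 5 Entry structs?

Info: @0: mip_level [1B, align 1] → 1; @1: format [1B, align 1] → 2; @2: layer [2B, align 2] → 4; size 4, align 2
@0: src [88B, align 8] → 88
@88: magic [2B, align 2] → 90
@90: proto [1B, align 1] → 91
@91: version [1B, align 1] → 92
+4 pad (align 8)
@96: window [8B, align 8] → 104
@104: flags [4B, align 2] → 108
+4 pad (align 8)
@112: length [8B, align 8] → 120
size 120, align 8
array of 5: 5 × 120 = 600

600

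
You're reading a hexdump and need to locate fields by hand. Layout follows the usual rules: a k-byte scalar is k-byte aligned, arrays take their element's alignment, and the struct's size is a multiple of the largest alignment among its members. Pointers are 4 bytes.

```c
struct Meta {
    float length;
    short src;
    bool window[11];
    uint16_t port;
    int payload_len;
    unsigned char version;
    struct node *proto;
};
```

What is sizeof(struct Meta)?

32 bytes

@0: length [4B, align 4] → 4
@4: src [2B, align 2] → 6
@6: window [11B, align 1] → 17
+1 pad (align 2)
@18: port [2B, align 2] → 20
@20: payload_len [4B, align 4] → 24
@24: version [1B, align 1] → 25
+3 pad (align 4)
@28: proto [4B, align 4] → 32
size 32, align 4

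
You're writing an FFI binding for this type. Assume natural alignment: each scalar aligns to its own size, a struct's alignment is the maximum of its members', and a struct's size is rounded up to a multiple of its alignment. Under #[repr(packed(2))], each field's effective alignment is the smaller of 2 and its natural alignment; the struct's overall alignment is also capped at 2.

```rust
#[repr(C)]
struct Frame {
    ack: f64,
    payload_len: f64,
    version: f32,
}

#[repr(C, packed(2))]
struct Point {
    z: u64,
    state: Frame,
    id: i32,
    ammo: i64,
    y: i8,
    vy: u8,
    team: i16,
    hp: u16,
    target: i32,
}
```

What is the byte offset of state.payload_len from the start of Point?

Frame: ack at 0 (size 8, align 8) → ends 8; payload_len at 8 (size 8, align 8) → ends 16; version at 16 (size 4, align 4) → ends 20; tail pad 4 to reach multiple of 8; total 24 bytes, alignment 8
z at 0 (size 8, align 2) → ends 8
state at 8 (size 24, align 2) → ends 32
within Frame: payload_len at 8
8 + 8 = 16

16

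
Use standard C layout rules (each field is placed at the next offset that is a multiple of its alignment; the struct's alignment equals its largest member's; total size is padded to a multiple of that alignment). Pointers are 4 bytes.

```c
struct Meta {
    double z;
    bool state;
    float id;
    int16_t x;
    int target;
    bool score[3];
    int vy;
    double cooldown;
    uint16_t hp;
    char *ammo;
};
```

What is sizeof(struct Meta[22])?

0..8  z  (8B, 8-aligned)
8..9  state  (1B, 1-aligned)
9..12  -- padding (3B)
12..16  id  (4B, 4-aligned)
16..18  x  (2B, 2-aligned)
18..20  -- padding (2B)
20..24  target  (4B, 4-aligned)
24..27  score  (3B, 1-aligned)
27..28  -- padding (1B)
28..32  vy  (4B, 4-aligned)
32..40  cooldown  (8B, 8-aligned)
40..42  hp  (2B, 2-aligned)
42..44  -- padding (2B)
44..48  ammo  (4B, 4-aligned)
sizeof = 48, alignof = 8
array of 22: 22 × 48 = 1056

1056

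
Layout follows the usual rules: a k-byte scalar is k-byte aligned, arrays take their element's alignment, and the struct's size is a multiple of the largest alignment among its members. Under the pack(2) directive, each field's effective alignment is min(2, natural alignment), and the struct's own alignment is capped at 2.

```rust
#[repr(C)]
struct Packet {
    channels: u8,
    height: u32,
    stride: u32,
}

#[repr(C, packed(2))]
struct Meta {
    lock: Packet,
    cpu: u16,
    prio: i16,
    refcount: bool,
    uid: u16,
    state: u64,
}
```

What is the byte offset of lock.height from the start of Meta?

Packet: channels at 0 (size 1, align 1) → ends 1; pad 3 to align 4 for height; height at 4 (size 4, align 4) → ends 8; stride at 8 (size 4, align 4) → ends 12; total 12 bytes, alignment 4
lock at 0 (size 12, align 2) → ends 12
within Packet: height at 4
0 + 4 = 4

4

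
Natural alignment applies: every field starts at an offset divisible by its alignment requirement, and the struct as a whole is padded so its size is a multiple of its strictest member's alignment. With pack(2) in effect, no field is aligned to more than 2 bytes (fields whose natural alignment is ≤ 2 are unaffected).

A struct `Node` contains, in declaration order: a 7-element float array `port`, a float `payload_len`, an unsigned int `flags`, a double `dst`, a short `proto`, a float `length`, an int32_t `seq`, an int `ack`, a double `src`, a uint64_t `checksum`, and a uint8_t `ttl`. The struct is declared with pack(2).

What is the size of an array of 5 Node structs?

0..28  port  (28B, 2-aligned)
28..32  payload_len  (4B, 2-aligned)
32..36  flags  (4B, 2-aligned)
36..44  dst  (8B, 2-aligned)
44..46  proto  (2B, 2-aligned)
46..50  length  (4B, 2-aligned)
50..54  seq  (4B, 2-aligned)
54..58  ack  (4B, 2-aligned)
58..66  src  (8B, 2-aligned)
66..74  checksum  (8B, 2-aligned)
74..75  ttl  (1B, 1-aligned)
75..76  -- tail padding (1B)
sizeof = 76, alignof = 2
array of 5: 5 × 76 = 380

380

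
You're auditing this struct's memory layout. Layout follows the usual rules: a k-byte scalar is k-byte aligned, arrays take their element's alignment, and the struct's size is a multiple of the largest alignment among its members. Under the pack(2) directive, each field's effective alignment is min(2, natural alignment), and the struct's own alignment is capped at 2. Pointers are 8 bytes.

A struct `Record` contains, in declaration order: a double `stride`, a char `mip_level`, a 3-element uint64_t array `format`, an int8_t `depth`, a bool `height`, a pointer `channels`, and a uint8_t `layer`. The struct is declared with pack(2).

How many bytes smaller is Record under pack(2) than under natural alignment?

18

natural layout:
  0..8  stride  (8B, 8-aligned)
  8..9  mip_level  (1B, 1-aligned)
  9..16  -- padding (7B)
  16..40  format  (24B, 8-aligned)
  40..41  depth  (1B, 1-aligned)
  41..42  height  (1B, 1-aligned)
  42..48  -- padding (6B)
  48..56  channels  (8B, 8-aligned)
  56..57  layer  (1B, 1-aligned)
  57..64  -- tail padding (7B)
  sizeof = 64, alignof = 8
packed(2) layout:
  0..8  stride  (8B, 2-aligned)
  8..9  mip_level  (1B, 1-aligned)
  9..10  -- padding (1B)
  10..34  format  (24B, 2-aligned)
  34..35  depth  (1B, 1-aligned)
  35..36  height  (1B, 1-aligned)
  36..44  channels  (8B, 2-aligned)
  44..45  layer  (1B, 1-aligned)
  45..46  -- tail padding (1B)
  sizeof = 46, alignof = 2
64 − 46 = 18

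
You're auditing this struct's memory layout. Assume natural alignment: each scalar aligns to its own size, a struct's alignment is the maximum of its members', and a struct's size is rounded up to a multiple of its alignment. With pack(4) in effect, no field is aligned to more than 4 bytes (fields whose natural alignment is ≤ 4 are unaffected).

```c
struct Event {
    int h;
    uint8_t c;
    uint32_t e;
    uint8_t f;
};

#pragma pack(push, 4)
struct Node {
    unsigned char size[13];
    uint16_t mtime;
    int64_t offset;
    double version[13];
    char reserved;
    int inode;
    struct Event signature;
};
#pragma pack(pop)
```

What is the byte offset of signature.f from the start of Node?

148

Event: h at 0 (size 4, align 4) → ends 4; c at 4 (size 1, align 1) → ends 5; pad 3 to align 4 for e; e at 8 (size 4, align 4) → ends 12; f at 12 (size 1, align 1) → ends 13; tail pad 3 to reach multiple of 4; total 16 bytes, alignment 4
size at 0 (size 13, align 1) → ends 13
pad 1 to align 2 for mtime
mtime at 14 (size 2, align 2) → ends 16
offset at 16 (size 8, align 4) → ends 24
version at 24 (size 104, align 4) → ends 128
reserved at 128 (size 1, align 1) → ends 129
pad 3 to align 4 for inode
inode at 132 (size 4, align 4) → ends 136
signature at 136 (size 16, align 4) → ends 152
within Event: f at 12
136 + 12 = 148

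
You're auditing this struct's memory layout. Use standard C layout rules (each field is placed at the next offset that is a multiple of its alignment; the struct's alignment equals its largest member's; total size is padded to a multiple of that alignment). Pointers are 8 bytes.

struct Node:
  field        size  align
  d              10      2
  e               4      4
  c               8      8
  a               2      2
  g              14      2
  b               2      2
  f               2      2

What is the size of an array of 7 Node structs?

336

0..10  d  (10B, 2-aligned)
10..12  -- padding (2B)
12..16  e  (4B, 4-aligned)
16..24  c  (8B, 8-aligned)
24..26  a  (2B, 2-aligned)
26..40  g  (14B, 2-aligned)
40..42  b  (2B, 2-aligned)
42..44  f  (2B, 2-aligned)
44..48  -- tail padding (4B)
sizeof = 48, alignof = 8
array of 7: 7 × 48 = 336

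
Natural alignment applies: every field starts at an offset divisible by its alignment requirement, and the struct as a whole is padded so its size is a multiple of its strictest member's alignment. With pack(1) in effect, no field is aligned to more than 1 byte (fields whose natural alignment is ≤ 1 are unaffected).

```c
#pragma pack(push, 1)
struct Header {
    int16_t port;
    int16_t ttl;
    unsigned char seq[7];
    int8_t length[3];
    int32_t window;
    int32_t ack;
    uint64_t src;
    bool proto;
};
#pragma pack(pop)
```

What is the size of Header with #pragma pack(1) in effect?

0..2  port  (2B, 1-aligned)
2..4  ttl  (2B, 1-aligned)
4..11  seq  (7B, 1-aligned)
11..14  length  (3B, 1-aligned)
14..18  window  (4B, 1-aligned)
18..22  ack  (4B, 1-aligned)
22..30  src  (8B, 1-aligned)
30..31  proto  (1B, 1-aligned)
sizeof = 31, alignof = 1

31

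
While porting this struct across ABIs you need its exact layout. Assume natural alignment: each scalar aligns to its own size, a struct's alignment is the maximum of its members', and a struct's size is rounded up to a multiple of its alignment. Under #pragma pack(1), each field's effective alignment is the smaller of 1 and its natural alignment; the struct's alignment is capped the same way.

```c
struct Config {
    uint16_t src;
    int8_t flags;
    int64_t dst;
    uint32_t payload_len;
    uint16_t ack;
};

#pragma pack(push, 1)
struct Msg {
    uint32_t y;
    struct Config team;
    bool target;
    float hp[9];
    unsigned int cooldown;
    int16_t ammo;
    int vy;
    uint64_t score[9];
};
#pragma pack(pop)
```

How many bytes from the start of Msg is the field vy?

71

Config: @0: src [2B, align 2] → 2; @2: flags [1B, align 1] → 3; +5 pad (align 8); @8: dst [8B, align 8] → 16; @16: payload_len [4B, align 4] → 20; @20: ack [2B, align 2] → 22; +2 tail pad (align 8); size 24, align 8
@0: y [4B, align 1] → 4
@4: team [24B, align 1] → 28
@28: target [1B, align 1] → 29
@29: hp [36B, align 1] → 65
@65: cooldown [4B, align 1] → 69
@69: ammo [2B, align 1] → 71
@71: vy [4B, align 1] → 75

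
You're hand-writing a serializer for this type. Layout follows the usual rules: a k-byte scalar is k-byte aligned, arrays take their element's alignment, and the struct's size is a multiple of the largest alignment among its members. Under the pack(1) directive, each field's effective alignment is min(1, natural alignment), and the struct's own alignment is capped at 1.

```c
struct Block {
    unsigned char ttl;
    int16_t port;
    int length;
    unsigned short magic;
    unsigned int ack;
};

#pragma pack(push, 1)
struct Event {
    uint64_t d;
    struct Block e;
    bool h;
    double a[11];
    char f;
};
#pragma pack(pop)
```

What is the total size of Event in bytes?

Block: ttl at 0 (size 1, align 1) → ends 1; pad 1 to align 2 for port; port at 2 (size 2, align 2) → ends 4; length at 4 (size 4, align 4) → ends 8; magic at 8 (size 2, align 2) → ends 10; pad 2 to align 4 for ack; ack at 12 (size 4, align 4) → ends 16; total 16 bytes, alignment 4
d at 0 (size 8, align 1) → ends 8
e at 8 (size 16, align 1) → ends 24
h at 24 (size 1, align 1) → ends 25
a at 25 (size 88, align 1) → ends 113
f at 113 (size 1, align 1) → ends 114
total 114 bytes, alignment 1

114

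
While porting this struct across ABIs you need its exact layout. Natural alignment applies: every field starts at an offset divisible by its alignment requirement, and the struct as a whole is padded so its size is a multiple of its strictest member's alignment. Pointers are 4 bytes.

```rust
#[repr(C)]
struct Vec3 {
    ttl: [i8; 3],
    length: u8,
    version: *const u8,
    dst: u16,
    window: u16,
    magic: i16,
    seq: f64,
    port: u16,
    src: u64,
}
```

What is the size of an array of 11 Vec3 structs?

ttl at 0 (size 3, align 1) → ends 3
length at 3 (size 1, align 1) → ends 4
version at 4 (size 4, align 4) → ends 8
dst at 8 (size 2, align 2) → ends 10
window at 10 (size 2, align 2) → ends 12
magic at 12 (size 2, align 2) → ends 14
pad 2 to align 8 for seq
seq at 16 (size 8, align 8) → ends 24
port at 24 (size 2, align 2) → ends 26
pad 6 to align 8 for src
src at 32 (size 8, align 8) → ends 40
total 40 bytes, alignment 8
array of 11: 11 × 40 = 440

440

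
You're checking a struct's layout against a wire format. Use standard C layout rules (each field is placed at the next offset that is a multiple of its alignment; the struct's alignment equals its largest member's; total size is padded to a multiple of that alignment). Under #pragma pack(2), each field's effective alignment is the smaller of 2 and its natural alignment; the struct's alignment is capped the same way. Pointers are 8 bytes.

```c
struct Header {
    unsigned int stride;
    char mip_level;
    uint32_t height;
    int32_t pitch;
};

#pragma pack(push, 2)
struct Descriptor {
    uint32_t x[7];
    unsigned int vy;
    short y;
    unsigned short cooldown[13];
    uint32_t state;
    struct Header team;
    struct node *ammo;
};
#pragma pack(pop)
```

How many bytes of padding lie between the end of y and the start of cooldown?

Header: stride at 0 (size 4, align 4) → ends 4; mip_level at 4 (size 1, align 1) → ends 5; pad 3 to align 4 for height; height at 8 (size 4, align 4) → ends 12; pitch at 12 (size 4, align 4) → ends 16; total 16 bytes, alignment 4
x at 0 (size 28, align 2) → ends 28
vy at 28 (size 4, align 2) → ends 32
y at 32 (size 2, align 2) → ends 34
cooldown at 34 (size 26, align 2) → ends 60

0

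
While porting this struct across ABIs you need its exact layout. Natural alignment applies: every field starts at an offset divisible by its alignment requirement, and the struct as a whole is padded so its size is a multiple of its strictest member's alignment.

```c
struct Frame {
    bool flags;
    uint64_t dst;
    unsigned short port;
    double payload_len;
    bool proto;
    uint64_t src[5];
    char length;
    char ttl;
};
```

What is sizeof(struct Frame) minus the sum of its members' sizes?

26

0..1  flags  (1B, 1-aligned)
1..8  -- padding (7B)
8..16  dst  (8B, 8-aligned)
16..18  port  (2B, 2-aligned)
18..24  -- padding (6B)
24..32  payload_len  (8B, 8-aligned)
32..33  proto  (1B, 1-aligned)
33..40  -- padding (7B)
40..80  src  (40B, 8-aligned)
80..81  length  (1B, 1-aligned)
81..82  ttl  (1B, 1-aligned)
82..88  -- tail padding (6B)
sizeof = 88, alignof = 8
data bytes 62, size 88 → padding 26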